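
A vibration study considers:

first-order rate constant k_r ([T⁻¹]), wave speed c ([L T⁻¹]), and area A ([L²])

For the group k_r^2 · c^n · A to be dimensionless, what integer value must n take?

Balance the L exponent: (1)·n from c, plus 2·(0) + (2) = 2 from the rest, must sum to zero.
n + 2 = 0, so n = -2.

-2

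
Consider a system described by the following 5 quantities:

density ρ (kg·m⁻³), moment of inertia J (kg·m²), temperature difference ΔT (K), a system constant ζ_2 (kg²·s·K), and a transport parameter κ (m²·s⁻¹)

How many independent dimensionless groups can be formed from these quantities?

There are 5 variables and 4 base dimensions (M, L, T, Θ).
The dimension matrix has rank 4.
Independent dimensionless groups: 5 − 4 = 1.

1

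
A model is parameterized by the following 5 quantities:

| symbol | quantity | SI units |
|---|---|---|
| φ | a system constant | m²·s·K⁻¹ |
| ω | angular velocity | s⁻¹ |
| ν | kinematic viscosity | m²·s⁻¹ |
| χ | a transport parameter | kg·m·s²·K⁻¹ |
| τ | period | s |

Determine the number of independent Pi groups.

1

There are 5 variables and 4 base dimensions (M, L, T, Θ).
The dimension matrix has rank 4.
Independent dimensionless groups: 5 − 4 = 1.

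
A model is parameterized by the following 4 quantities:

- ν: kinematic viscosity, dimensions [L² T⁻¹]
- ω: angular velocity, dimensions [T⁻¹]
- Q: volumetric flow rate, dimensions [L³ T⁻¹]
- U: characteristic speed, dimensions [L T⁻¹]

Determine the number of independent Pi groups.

2

There are 4 variables and 2 base dimensions (L, T).
The dimension matrix has rank 2.
Independent dimensionless groups: 4 − 2 = 2.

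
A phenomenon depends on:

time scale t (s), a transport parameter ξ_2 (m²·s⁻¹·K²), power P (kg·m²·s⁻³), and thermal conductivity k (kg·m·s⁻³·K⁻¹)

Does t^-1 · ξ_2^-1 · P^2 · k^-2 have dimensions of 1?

yes

Sum the exponent of each base dimension across the product:
  M: −[t]_M − [ξ_2]_M + 2·[P]_M − 2·[k]_M = −(0) − (0) + 2·(1) − 2·(1) = 0
  L: −[t]_L − [ξ_2]_L + 2·[P]_L − 2·[k]_L = −(0) − (2) + 2·(2) − 2·(1) = 0
  T: −[t]_T − [ξ_2]_T + 2·[P]_T − 2·[k]_T = −(1) − (-1) + 2·(-3) − 2·(-3) = 0
  Θ: −[t]_Θ − [ξ_2]_Θ + 2·[P]_Θ − 2·[k]_Θ = −(0) − (2) + 2·(0) − 2·(-1) = 0
All base exponents vanish — dimensionless.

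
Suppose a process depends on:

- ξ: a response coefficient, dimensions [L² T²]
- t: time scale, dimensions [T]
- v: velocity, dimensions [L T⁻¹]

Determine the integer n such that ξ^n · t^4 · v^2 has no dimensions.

Balance the L exponent: (2)·n from ξ, plus 4·(0) + 2·(1) = 2 from the rest, must sum to zero.
2n + 2 = 0, so n = -1.

-1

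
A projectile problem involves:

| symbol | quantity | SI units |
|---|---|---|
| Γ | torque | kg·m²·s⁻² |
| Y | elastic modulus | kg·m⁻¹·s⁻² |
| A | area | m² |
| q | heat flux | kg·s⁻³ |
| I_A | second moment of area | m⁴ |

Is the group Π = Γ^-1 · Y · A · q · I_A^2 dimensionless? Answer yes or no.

Sum the exponent of each base dimension across the product:
  M: −[Γ]_M + [Y]_M + [A]_M + [q]_M + 2·[I_A]_M = −(1) + (1) + (0) + (1) + 2·(0) = 1
  L: −[Γ]_L + [Y]_L + [A]_L + [q]_L + 2·[I_A]_L = −(2) + (-1) + (2) + (0) + 2·(4) = 7
  T: −[Γ]_T + [Y]_T + [A]_T + [q]_T + 2·[I_A]_T = −(-2) + (-2) + (0) + (-3) + 2·(0) = -3
Net dimensions [M L⁷ T⁻³] ≠ [1] — not dimensionless.

no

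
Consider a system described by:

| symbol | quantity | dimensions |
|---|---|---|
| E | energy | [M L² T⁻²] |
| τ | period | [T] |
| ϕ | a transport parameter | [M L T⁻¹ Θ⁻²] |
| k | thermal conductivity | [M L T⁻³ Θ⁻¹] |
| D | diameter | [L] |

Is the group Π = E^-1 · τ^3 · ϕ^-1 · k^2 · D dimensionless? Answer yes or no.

yes

Sum the exponent of each base dimension across the product:
  M: −[E]_M + 3·[τ]_M − [ϕ]_M + 2·[k]_M + [D]_M = −(1) + 3·(0) − (1) + 2·(1) + (0) = 0
  L: −[E]_L + 3·[τ]_L − [ϕ]_L + 2·[k]_L + [D]_L = −(2) + 3·(0) − (1) + 2·(1) + (1) = 0
  T: −[E]_T + 3·[τ]_T − [ϕ]_T + 2·[k]_T + [D]_T = −(-2) + 3·(1) − (-1) + 2·(-3) + (0) = 0
  Θ: −[E]_Θ + 3·[τ]_Θ − [ϕ]_Θ + 2·[k]_Θ + [D]_Θ = −(0) + 3·(0) − (-2) + 2·(-1) + (0) = 0
All base exponents vanish — dimensionless.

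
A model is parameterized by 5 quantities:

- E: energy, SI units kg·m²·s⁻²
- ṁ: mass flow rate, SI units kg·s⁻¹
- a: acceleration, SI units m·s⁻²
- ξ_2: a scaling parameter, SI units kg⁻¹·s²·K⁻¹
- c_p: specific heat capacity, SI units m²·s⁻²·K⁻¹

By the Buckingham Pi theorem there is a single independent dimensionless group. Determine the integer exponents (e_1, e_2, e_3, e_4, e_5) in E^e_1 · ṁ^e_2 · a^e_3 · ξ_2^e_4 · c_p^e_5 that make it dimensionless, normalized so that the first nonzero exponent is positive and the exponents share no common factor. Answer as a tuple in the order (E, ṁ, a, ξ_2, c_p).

(1, 2, 4, 3, -3)

M: e_1·(1) + e_2·(1) + e_3·(0) + e_4·(-1) + e_5·(0) = 0
L: e_1·(2) + e_2·(0) + e_3·(1) + e_4·(0) + e_5·(2) = 0
T: e_1·(-2) + e_2·(-1) + e_3·(-2) + e_4·(2) + e_5·(-2) = 0
Θ: e_1·(0) + e_2·(0) + e_3·(0) + e_4·(-1) + e_5·(-1) = 0
Solving this homogeneous linear system for the smallest-integer solution (first nonzero entry positive) gives (1, 2, 4, 3, -3).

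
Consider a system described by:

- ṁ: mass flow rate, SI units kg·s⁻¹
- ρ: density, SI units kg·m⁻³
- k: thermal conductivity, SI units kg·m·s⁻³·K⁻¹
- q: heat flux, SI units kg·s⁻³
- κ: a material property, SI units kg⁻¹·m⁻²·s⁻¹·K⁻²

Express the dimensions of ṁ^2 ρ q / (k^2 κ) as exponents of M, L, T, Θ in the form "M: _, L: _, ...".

Collect each base-dimension exponent across the product:
  M: 2·(1) + (1) − 2·(1) + (1) − (-1) = 3
  L: 2·(0) + (-3) − 2·(1) + (0) − (-2) = -3
  T: 2·(-1) + (0) − 2·(-3) + (-3) − (-1) = 2
  Θ: 2·(0) + (0) − 2·(-1) + (0) − (-2) = 4
So the dimensions are [M³ L⁻³ T² Θ⁴].

M: 3, L: -3, T: 2, Θ: 4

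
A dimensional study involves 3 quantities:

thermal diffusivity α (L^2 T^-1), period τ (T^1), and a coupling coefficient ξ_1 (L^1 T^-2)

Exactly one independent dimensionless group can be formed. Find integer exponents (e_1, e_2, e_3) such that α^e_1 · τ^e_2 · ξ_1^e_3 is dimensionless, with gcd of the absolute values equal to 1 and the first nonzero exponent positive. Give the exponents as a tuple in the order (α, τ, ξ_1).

L: e_1·(2) + e_2·(0) + e_3·(1) = 0
T: e_1·(-1) + e_2·(1) + e_3·(-2) = 0
Solving this homogeneous linear system for the smallest-integer solution (first nonzero entry positive) gives (1, -3, -2).

(1, -3, -2)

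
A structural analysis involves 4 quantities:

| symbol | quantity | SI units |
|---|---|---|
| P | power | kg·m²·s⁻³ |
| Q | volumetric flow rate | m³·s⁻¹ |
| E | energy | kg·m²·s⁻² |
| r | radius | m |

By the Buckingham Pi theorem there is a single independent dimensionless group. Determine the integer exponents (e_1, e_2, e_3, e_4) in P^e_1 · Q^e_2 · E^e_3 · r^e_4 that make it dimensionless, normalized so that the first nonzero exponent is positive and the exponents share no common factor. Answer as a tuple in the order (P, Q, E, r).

M: e_1·(1) + e_2·(0) + e_3·(1) + e_4·(0) = 0
L: e_1·(2) + e_2·(3) + e_3·(2) + e_4·(1) = 0
T: e_1·(-3) + e_2·(-1) + e_3·(-2) + e_4·(0) = 0
Solving this homogeneous linear system for the smallest-integer solution (first nonzero entry positive) gives (1, -1, -1, 3).

(1, -1, -1, 3)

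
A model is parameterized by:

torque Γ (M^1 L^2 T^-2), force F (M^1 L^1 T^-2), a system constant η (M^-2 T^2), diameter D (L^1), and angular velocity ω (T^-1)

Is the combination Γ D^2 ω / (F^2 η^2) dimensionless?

Sum the exponent of each base dimension across the product:
  M: [Γ]_M − 2·[F]_M − 2·[η]_M + 2·[D]_M + [ω]_M = (1) − 2·(1) − 2·(-2) + 2·(0) + (0) = 3
  L: [Γ]_L − 2·[F]_L − 2·[η]_L + 2·[D]_L + [ω]_L = (2) − 2·(1) − 2·(0) + 2·(1) + (0) = 2
  T: [Γ]_T − 2·[F]_T − 2·[η]_T + 2·[D]_T + [ω]_T = (-2) − 2·(-2) − 2·(2) + 2·(0) + (-1) = -3
Net dimensions [M³ L² T⁻³] ≠ [1] — not dimensionless.

no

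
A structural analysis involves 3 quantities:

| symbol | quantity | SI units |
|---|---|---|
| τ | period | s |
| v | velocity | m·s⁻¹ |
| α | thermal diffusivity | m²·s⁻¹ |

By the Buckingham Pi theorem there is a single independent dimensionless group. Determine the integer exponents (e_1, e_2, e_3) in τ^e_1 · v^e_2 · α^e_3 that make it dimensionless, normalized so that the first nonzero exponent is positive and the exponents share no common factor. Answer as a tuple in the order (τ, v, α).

L: e_1·(0) + e_2·(1) + e_3·(2) = 0
T: e_1·(1) + e_2·(-1) + e_3·(-1) = 0
Solving this homogeneous linear system for the smallest-integer solution (first nonzero entry positive) gives (1, 2, -1).

(1, 2, -1)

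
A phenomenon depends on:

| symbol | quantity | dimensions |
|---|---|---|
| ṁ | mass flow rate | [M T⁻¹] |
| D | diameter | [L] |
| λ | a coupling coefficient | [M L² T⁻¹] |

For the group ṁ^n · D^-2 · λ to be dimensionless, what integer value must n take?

Balance the M exponent: (1)·n from ṁ, plus −2·(0) + (1) = 1 from the rest, must sum to zero.
n + 1 = 0, so n = -1.

-1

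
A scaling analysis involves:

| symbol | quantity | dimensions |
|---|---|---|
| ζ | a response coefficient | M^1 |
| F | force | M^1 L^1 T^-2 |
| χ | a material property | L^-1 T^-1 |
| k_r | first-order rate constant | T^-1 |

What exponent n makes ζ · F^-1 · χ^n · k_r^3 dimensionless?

Balance the L exponent: (-1)·n from χ, plus (0) − (1) + 3·(0) = -1 from the rest, must sum to zero.
−n − 1 = 0, so n = -1.

-1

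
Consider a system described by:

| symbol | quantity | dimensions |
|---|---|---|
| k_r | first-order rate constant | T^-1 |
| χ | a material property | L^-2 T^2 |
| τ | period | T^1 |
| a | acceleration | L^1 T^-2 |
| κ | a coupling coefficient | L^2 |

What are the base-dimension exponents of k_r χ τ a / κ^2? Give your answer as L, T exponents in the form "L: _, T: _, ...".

Collect each base-dimension exponent across the product:
  L: (0) + (-2) + (0) + (1) − 2·(2) = -5
  T: (-1) + (2) + (1) + (-2) − 2·(0) = 0
So the dimensions are [L⁻⁵].

L: -5, T: 0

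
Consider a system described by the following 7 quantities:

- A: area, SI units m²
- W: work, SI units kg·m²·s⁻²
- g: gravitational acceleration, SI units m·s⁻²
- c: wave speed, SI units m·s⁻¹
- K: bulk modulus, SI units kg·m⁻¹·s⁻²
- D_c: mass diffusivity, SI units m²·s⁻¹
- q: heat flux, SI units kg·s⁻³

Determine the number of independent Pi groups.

4

There are 7 variables and 3 base dimensions (M, L, T).
The dimension matrix has rank 3.
Independent dimensionless groups: 7 − 3 = 4.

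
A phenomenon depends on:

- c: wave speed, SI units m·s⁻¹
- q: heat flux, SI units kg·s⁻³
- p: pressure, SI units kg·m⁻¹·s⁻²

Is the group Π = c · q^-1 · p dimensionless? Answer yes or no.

yes

Sum the exponent of each base dimension across the product:
  M: [c]_M − [q]_M + [p]_M = (0) − (1) + (1) = 0
  L: [c]_L − [q]_L + [p]_L = (1) − (0) + (-1) = 0
  T: [c]_T − [q]_T + [p]_T = (-1) − (-3) + (-2) = 0
  I: [c]_I − [q]_I + [p]_I = (0) − (0) + (0) = 0
All base exponents vanish — dimensionless.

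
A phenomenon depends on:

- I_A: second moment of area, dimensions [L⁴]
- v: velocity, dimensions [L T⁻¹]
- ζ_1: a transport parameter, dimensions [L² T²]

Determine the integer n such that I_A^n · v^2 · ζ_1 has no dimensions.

Balance the L exponent: (4)·n from I_A, plus 2·(1) + (2) = 4 from the rest, must sum to zero.
4n + 4 = 0, so n = -1.

-1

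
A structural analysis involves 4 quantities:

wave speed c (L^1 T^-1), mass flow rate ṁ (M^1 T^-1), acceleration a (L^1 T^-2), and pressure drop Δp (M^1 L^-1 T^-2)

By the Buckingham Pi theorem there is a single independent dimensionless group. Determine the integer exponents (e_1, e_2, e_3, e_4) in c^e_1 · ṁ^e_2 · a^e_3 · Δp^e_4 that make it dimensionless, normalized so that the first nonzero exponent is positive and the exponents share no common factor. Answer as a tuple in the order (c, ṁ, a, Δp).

M: e_1·(0) + e_2·(1) + e_3·(0) + e_4·(1) = 0
L: e_1·(1) + e_2·(0) + e_3·(1) + e_4·(-1) = 0
T: e_1·(-1) + e_2·(-1) + e_3·(-2) + e_4·(-2) = 0
Solving this homogeneous linear system for the smallest-integer solution (first nonzero entry positive) gives (3, -1, -2, 1).

(3, -1, -2, 1)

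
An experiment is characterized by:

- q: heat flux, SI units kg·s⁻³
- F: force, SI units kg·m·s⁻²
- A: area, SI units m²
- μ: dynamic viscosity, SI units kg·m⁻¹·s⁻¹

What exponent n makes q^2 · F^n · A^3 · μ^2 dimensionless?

-4

Balance the M exponent: (1)·n from F, plus 2·(1) + 3·(0) + 2·(1) = 4 from the rest, must sum to zero.
n + 4 = 0, so n = -4.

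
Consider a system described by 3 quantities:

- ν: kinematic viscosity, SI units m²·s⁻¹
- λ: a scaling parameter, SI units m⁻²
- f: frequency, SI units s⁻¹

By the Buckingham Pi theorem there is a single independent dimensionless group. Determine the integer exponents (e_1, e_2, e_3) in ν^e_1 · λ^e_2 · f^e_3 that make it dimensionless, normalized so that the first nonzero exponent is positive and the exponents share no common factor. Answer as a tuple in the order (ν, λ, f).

(1, 1, -1)

L: e_1·(2) + e_2·(-2) + e_3·(0) = 0
T: e_1·(-1) + e_2·(0) + e_3·(-1) = 0
Solving this homogeneous linear system for the smallest-integer solution (first nonzero entry positive) gives (1, 1, -1).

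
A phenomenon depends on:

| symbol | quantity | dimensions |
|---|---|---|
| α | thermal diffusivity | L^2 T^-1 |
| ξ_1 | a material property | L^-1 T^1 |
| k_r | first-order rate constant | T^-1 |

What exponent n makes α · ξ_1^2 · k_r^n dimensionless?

1

Balance the T exponent: (-1)·n from k_r, plus (-1) + 2·(1) = 1 from the rest, must sum to zero.
−n + 1 = 0, so n = 1.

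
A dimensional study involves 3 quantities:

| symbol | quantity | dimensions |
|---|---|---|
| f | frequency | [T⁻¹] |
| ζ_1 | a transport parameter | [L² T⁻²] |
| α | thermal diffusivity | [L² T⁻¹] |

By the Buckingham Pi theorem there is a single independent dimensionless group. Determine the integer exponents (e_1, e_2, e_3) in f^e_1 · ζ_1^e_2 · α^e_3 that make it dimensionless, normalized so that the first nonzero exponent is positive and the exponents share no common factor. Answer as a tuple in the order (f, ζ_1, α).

(1, -1, 1)

L: e_1·(0) + e_2·(2) + e_3·(2) = 0
T: e_1·(-1) + e_2·(-2) + e_3·(-1) = 0
Solving this homogeneous linear system for the smallest-integer solution (first nonzero entry positive) gives (1, -1, 1).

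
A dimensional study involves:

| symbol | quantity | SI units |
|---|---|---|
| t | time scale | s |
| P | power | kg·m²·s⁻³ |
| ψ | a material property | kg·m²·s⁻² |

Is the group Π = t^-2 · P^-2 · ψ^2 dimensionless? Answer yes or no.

Sum the exponent of each base dimension across the product:
  M: −2·[t]_M − 2·[P]_M + 2·[ψ]_M = −2·(0) − 2·(1) + 2·(1) = 0
  L: −2·[t]_L − 2·[P]_L + 2·[ψ]_L = −2·(0) − 2·(2) + 2·(2) = 0
  T: −2·[t]_T − 2·[P]_T + 2·[ψ]_T = −2·(1) − 2·(-3) + 2·(-2) = 0
All base exponents vanish — dimensionless.

yes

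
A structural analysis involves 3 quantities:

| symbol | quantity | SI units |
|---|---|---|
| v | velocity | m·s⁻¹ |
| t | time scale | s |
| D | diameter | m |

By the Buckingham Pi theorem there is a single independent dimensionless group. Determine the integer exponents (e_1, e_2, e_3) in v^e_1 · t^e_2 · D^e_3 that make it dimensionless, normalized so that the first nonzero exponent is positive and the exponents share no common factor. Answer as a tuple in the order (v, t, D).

L: e_1·(1) + e_2·(0) + e_3·(1) = 0
T: e_1·(-1) + e_2·(1) + e_3·(0) = 0
Solving this homogeneous linear system for the smallest-integer solution (first nonzero entry positive) gives (1, 1, -1).

(1, 1, -1)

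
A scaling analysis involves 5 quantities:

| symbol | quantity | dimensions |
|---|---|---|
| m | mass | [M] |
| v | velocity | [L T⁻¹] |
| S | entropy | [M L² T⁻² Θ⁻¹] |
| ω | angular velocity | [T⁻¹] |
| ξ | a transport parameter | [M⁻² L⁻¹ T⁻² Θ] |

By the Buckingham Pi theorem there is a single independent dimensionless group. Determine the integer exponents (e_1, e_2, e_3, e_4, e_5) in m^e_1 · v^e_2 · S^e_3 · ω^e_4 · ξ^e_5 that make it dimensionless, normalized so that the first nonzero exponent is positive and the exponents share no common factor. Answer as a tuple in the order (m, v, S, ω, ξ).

M: e_1·(1) + e_2·(0) + e_3·(1) + e_4·(0) + e_5·(-2) = 0
L: e_1·(0) + e_2·(1) + e_3·(2) + e_4·(0) + e_5·(-1) = 0
T: e_1·(0) + e_2·(-1) + e_3·(-2) + e_4·(-1) + e_5·(-2) = 0
Θ: e_1·(0) + e_2·(0) + e_3·(-1) + e_4·(0) + e_5·(1) = 0
Solving this homogeneous linear system for the smallest-integer solution (first nonzero entry positive) gives (1, -1, 1, -3, 1).

(1, -1, 1, -3, 1)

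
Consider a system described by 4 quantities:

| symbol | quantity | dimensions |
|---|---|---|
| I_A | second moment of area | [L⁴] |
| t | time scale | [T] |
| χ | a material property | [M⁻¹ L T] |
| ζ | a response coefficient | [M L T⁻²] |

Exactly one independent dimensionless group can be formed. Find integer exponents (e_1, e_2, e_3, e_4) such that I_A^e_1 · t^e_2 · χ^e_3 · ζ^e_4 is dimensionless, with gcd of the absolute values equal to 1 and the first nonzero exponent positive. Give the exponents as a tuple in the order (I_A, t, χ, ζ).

M: e_1·(0) + e_2·(0) + e_3·(-1) + e_4·(1) = 0
L: e_1·(4) + e_2·(0) + e_3·(1) + e_4·(1) = 0
T: e_1·(0) + e_2·(1) + e_3·(1) + e_4·(-2) = 0
Solving this homogeneous linear system for the smallest-integer solution (first nonzero entry positive) gives (1, -2, -2, -2).

(1, -2, -2, -2)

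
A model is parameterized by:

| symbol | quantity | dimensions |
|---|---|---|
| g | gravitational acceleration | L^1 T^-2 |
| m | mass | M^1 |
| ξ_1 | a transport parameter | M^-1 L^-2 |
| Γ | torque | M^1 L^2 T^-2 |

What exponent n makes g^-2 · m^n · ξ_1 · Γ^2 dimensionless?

-1

Balance the M exponent: (1)·n from m, plus −2·(0) + (-1) + 2·(1) = 1 from the rest, must sum to zero.
n + 1 = 0, so n = -1.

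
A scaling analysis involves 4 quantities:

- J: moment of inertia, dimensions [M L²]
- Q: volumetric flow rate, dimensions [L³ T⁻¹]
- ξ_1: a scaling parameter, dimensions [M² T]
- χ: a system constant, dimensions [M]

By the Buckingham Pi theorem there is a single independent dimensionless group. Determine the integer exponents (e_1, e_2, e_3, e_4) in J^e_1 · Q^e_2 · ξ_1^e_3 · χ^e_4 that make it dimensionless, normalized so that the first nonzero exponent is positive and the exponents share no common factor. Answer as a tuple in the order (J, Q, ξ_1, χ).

M: e_1·(1) + e_2·(0) + e_3·(2) + e_4·(1) = 0
L: e_1·(2) + e_2·(3) + e_3·(0) + e_4·(0) = 0
T: e_1·(0) + e_2·(-1) + e_3·(1) + e_4·(0) = 0
Solving this homogeneous linear system for the smallest-integer solution (first nonzero entry positive) gives (3, -2, -2, 1).

(3, -2, -2, 1)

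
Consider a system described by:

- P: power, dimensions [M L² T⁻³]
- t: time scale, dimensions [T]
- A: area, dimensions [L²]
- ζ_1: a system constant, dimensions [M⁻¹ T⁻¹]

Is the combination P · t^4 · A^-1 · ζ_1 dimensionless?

yes

Sum the exponent of each base dimension across the product:
  M: [P]_M + 4·[t]_M − [A]_M + [ζ_1]_M = (1) + 4·(0) − (0) + (-1) = 0
  L: [P]_L + 4·[t]_L − [A]_L + [ζ_1]_L = (2) + 4·(0) − (2) + (0) = 0
  T: [P]_T + 4·[t]_T − [A]_T + [ζ_1]_T = (-3) + 4·(1) − (0) + (-1) = 0
All base exponents vanish — dimensionless.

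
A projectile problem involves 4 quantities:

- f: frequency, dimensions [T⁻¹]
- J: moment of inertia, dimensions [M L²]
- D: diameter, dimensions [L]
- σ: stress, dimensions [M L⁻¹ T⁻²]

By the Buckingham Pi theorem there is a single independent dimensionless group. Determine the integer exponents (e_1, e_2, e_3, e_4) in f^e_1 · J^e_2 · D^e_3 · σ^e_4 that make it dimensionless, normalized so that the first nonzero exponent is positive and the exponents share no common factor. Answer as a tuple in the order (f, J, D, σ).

(2, 1, -3, -1)

M: e_1·(0) + e_2·(1) + e_3·(0) + e_4·(1) = 0
L: e_1·(0) + e_2·(2) + e_3·(1) + e_4·(-1) = 0
T: e_1·(-1) + e_2·(0) + e_3·(0) + e_4·(-2) = 0
Solving this homogeneous linear system for the smallest-integer solution (first nonzero entry positive) gives (2, 1, -3, -1).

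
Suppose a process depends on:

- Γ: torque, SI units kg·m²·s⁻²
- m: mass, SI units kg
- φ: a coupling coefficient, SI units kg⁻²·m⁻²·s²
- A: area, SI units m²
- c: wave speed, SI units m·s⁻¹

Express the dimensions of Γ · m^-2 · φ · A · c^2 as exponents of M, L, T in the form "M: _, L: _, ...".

M: -3, L: 4, T: -2

Collect each base-dimension exponent across the product:
  M: (1) − 2·(1) + (-2) + (0) + 2·(0) = -3
  L: (2) − 2·(0) + (-2) + (2) + 2·(1) = 4
  T: (-2) − 2·(0) + (2) + (0) + 2·(-1) = -2
So the dimensions are [M⁻³ L⁴ T⁻²].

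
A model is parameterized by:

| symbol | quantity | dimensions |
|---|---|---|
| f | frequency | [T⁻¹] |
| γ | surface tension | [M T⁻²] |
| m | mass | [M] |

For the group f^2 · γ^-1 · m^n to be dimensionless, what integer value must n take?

1

Balance the M exponent: (1)·n from m, plus 2·(0) − (1) = -1 from the rest, must sum to zero.
n − 1 = 0, so n = 1.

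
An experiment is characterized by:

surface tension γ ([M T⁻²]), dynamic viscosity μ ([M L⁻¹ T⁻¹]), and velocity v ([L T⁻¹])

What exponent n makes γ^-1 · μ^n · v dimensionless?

1

Balance the M exponent: (1)·n from μ, plus −(1) + (0) = -1 from the rest, must sum to zero.
n − 1 = 0, so n = 1.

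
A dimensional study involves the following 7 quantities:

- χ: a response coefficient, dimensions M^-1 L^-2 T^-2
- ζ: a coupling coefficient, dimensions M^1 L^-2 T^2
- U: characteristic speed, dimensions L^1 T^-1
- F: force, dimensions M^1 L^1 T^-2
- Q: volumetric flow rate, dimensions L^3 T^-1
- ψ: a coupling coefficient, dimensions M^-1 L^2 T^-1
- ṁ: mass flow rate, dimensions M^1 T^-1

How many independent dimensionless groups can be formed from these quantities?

There are 7 variables and 3 base dimensions (M, L, T).
The dimension matrix has rank 3.
Independent dimensionless groups: 7 − 3 = 4.

4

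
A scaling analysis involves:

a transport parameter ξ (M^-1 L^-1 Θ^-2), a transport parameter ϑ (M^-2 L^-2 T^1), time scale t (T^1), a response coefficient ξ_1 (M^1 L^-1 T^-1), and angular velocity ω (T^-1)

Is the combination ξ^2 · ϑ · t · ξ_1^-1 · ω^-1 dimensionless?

Sum the exponent of each base dimension across the product:
  M: 2·[ξ]_M + [ϑ]_M + [t]_M − [ξ_1]_M − [ω]_M = 2·(-1) + (-2) + (0) − (1) − (0) = -5
  L: 2·[ξ]_L + [ϑ]_L + [t]_L − [ξ_1]_L − [ω]_L = 2·(-1) + (-2) + (0) − (-1) − (0) = -3
  T: 2·[ξ]_T + [ϑ]_T + [t]_T − [ξ_1]_T − [ω]_T = 2·(0) + (1) + (1) − (-1) − (-1) = 4
  Θ: 2·[ξ]_Θ + [ϑ]_Θ + [t]_Θ − [ξ_1]_Θ − [ω]_Θ = 2·(-2) + (0) + (0) − (0) − (0) = -4
Net dimensions [M⁻⁵ L⁻³ T⁴ Θ⁻⁴] ≠ [1] — not dimensionless.

no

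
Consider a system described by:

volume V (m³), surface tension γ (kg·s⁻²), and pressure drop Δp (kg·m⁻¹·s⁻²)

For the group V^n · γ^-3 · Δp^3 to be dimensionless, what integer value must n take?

1

Balance the L exponent: (3)·n from V, plus −3·(0) + 3·(-1) = -3 from the rest, must sum to zero.
3n − 3 = 0, so n = 1.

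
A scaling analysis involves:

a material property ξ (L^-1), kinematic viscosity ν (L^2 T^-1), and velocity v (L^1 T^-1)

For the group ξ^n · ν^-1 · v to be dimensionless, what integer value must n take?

-1

Balance the L exponent: (-1)·n from ξ, plus −(2) + (1) = -1 from the rest, must sum to zero.
−n − 1 = 0, so n = -1.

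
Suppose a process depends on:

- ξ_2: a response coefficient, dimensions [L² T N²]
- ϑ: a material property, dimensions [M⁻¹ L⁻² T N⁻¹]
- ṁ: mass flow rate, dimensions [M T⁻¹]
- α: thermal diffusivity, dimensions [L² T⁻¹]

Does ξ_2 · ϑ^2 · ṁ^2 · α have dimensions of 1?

yes

Sum the exponent of each base dimension across the product:
  M: [ξ_2]_M + 2·[ϑ]_M + 2·[ṁ]_M + [α]_M = (0) + 2·(-1) + 2·(1) + (0) = 0
  L: [ξ_2]_L + 2·[ϑ]_L + 2·[ṁ]_L + [α]_L = (2) + 2·(-2) + 2·(0) + (2) = 0
  T: [ξ_2]_T + 2·[ϑ]_T + 2·[ṁ]_T + [α]_T = (1) + 2·(1) + 2·(-1) + (-1) = 0
  N: [ξ_2]_N + 2·[ϑ]_N + 2·[ṁ]_N + [α]_N = (2) + 2·(-1) + 2·(0) + (0) = 0
All base exponents vanish — dimensionless.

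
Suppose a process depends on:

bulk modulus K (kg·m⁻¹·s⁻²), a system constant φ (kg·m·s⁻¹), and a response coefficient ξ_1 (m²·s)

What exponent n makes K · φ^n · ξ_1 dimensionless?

Balance the M exponent: (1)·n from φ, plus (1) + (0) = 1 from the rest, must sum to zero.
n + 1 = 0, so n = -1.

-1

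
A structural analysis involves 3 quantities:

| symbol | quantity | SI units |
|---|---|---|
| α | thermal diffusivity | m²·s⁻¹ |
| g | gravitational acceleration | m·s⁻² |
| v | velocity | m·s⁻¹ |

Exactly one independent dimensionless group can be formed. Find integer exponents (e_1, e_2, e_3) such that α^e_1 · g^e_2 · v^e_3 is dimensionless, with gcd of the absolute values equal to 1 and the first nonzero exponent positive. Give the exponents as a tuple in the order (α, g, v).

L: e_1·(2) + e_2·(1) + e_3·(1) = 0
T: e_1·(-1) + e_2·(-2) + e_3·(-1) = 0
Solving this homogeneous linear system for the smallest-integer solution (first nonzero entry positive) gives (1, 1, -3).

(1, 1, -3)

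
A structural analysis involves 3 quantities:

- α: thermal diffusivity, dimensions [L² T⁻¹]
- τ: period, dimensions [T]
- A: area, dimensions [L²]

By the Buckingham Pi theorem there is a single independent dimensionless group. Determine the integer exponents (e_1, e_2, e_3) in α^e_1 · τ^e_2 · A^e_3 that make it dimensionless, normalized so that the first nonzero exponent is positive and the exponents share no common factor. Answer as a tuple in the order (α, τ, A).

L: e_1·(2) + e_2·(0) + e_3·(2) = 0
T: e_1·(-1) + e_2·(1) + e_3·(0) = 0
Solving this homogeneous linear system for the smallest-integer solution (first nonzero entry positive) gives (1, 1, -1).

(1, 1, -1)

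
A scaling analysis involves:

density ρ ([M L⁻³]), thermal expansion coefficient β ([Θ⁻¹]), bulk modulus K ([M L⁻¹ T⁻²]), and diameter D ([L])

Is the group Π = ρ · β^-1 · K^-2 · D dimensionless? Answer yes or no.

Sum the exponent of each base dimension across the product:
  M: [ρ]_M − [β]_M − 2·[K]_M + [D]_M = (1) − (0) − 2·(1) + (0) = -1
  L: [ρ]_L − [β]_L − 2·[K]_L + [D]_L = (-3) − (0) − 2·(-1) + (1) = 0
  T: [ρ]_T − [β]_T − 2·[K]_T + [D]_T = (0) − (0) − 2·(-2) + (0) = 4
  Θ: [ρ]_Θ − [β]_Θ − 2·[K]_Θ + [D]_Θ = (0) − (-1) − 2·(0) + (0) = 1
Net dimensions [M⁻¹ T⁴ Θ] ≠ [1] — not dimensionless.

no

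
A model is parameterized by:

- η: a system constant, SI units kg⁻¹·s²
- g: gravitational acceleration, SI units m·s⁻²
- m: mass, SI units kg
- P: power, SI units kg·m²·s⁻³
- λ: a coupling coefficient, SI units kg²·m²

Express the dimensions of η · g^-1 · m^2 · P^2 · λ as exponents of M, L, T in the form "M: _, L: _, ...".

Collect each base-dimension exponent across the product:
  M: (-1) − (0) + 2·(1) + 2·(1) + (2) = 5
  L: (0) − (1) + 2·(0) + 2·(2) + (2) = 5
  T: (2) − (-2) + 2·(0) + 2·(-3) + (0) = -2
So the dimensions are [M⁵ L⁵ T⁻²].

M: 5, L: 5, T: -2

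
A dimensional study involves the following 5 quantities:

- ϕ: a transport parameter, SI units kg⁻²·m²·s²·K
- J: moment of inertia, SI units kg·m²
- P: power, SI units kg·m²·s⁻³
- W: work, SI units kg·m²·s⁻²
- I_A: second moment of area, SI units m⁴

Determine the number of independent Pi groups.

There are 5 variables and 4 base dimensions (M, L, T, Θ).
The dimension matrix has rank 4.
Independent dimensionless groups: 5 − 4 = 1.

1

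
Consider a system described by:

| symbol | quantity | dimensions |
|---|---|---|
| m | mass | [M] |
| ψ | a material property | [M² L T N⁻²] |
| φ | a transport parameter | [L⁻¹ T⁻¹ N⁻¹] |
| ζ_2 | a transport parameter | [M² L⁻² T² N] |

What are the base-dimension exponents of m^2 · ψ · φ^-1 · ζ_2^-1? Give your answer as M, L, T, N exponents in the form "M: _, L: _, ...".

Collect each base-dimension exponent across the product:
  M: 2·(1) + (2) − (0) − (2) = 2
  L: 2·(0) + (1) − (-1) − (-2) = 4
  T: 2·(0) + (1) − (-1) − (2) = 0
  N: 2·(0) + (-2) − (-1) − (1) = -2
So the dimensions are [M² L⁴ N⁻²].

M: 2, L: 4, T: 0, N: -2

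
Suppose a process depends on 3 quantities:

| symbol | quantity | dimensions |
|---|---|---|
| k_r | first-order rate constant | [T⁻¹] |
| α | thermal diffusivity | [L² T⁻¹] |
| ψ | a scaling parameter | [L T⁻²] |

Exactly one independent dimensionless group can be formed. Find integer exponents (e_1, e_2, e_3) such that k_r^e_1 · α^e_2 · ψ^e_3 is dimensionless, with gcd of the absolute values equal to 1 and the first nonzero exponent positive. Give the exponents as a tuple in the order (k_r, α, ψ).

L: e_1·(0) + e_2·(2) + e_3·(1) = 0
T: e_1·(-1) + e_2·(-1) + e_3·(-2) = 0
Solving this homogeneous linear system for the smallest-integer solution (first nonzero entry positive) gives (3, 1, -2).

(3, 1, -2)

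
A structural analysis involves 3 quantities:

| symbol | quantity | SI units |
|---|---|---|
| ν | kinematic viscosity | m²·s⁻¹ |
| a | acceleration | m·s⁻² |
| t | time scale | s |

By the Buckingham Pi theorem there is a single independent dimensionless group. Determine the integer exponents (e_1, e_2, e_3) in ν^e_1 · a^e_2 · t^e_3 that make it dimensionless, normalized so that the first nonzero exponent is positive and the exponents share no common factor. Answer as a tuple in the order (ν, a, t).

L: e_1·(2) + e_2·(1) + e_3·(0) = 0
T: e_1·(-1) + e_2·(-2) + e_3·(1) = 0
Solving this homogeneous linear system for the smallest-integer solution (first nonzero entry positive) gives (1, -2, -3).

(1, -2, -3)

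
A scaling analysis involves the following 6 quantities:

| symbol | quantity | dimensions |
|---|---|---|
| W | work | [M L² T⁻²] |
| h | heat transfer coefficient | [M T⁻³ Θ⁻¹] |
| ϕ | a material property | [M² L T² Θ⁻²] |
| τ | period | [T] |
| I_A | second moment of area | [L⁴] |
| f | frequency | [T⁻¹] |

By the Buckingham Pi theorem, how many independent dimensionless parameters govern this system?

There are 6 variables and 4 base dimensions (M, L, T, Θ).
The dimension matrix has rank 4.
Independent dimensionless groups: 6 − 4 = 2.

2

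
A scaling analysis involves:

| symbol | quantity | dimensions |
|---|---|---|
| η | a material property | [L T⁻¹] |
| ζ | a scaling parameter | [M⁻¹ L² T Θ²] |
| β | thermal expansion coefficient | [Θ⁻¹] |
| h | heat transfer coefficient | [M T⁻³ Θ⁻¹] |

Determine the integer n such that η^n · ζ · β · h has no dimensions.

Balance the L exponent: (1)·n from η, plus (2) + (0) + (0) = 2 from the rest, must sum to zero.
n + 2 = 0, so n = -2.

-2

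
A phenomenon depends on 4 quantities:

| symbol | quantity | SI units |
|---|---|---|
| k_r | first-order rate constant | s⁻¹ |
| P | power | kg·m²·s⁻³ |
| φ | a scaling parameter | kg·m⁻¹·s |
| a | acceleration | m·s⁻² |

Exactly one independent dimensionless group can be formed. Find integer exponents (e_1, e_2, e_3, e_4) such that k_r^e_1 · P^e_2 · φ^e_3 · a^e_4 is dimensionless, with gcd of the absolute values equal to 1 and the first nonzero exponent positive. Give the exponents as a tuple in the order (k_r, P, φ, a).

(2, 1, -1, -3)

M: e_1·(0) + e_2·(1) + e_3·(1) + e_4·(0) = 0
L: e_1·(0) + e_2·(2) + e_3·(-1) + e_4·(1) = 0
T: e_1·(-1) + e_2·(-3) + e_3·(1) + e_4·(-2) = 0
Solving this homogeneous linear system for the smallest-integer solution (first nonzero entry positive) gives (2, 1, -1, -3).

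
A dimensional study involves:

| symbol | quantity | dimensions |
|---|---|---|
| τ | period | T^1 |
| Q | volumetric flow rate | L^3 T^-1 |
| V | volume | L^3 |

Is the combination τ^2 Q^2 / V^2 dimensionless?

Sum the exponent of each base dimension across the product:
  M: 2·[τ]_M + 2·[Q]_M − 2·[V]_M = 2·(0) + 2·(0) − 2·(0) = 0
  L: 2·[τ]_L + 2·[Q]_L − 2·[V]_L = 2·(0) + 2·(3) − 2·(3) = 0
  T: 2·[τ]_T + 2·[Q]_T − 2·[V]_T = 2·(1) + 2·(-1) − 2·(0) = 0
  I: 2·[τ]_I + 2·[Q]_I − 2·[V]_I = 2·(0) + 2·(0) − 2·(0) = 0
All base exponents vanish — dimensionless.

yes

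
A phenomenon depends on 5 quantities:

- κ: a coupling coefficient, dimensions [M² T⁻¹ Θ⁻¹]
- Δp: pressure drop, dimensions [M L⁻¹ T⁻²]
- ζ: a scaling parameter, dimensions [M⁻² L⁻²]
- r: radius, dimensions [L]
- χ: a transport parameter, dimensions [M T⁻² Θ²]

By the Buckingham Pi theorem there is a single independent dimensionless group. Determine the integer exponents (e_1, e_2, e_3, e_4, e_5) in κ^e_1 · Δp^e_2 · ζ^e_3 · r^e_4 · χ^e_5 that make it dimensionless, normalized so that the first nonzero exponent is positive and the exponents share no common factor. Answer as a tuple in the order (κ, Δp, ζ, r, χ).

(4, -4, 3, 2, 2)

M: e_1·(2) + e_2·(1) + e_3·(-2) + e_4·(0) + e_5·(1) = 0
L: e_1·(0) + e_2·(-1) + e_3·(-2) + e_4·(1) + e_5·(0) = 0
T: e_1·(-1) + e_2·(-2) + e_3·(0) + e_4·(0) + e_5·(-2) = 0
Θ: e_1·(-1) + e_2·(0) + e_3·(0) + e_4·(0) + e_5·(2) = 0
Solving this homogeneous linear system for the smallest-integer solution (first nonzero entry positive) gives (4, -4, 3, 2, 2).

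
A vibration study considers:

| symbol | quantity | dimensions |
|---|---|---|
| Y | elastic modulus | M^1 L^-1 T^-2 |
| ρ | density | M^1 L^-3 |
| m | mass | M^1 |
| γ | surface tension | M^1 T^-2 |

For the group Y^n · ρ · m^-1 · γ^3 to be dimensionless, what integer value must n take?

Balance the M exponent: (1)·n from Y, plus (1) − (1) + 3·(1) = 3 from the rest, must sum to zero.
n + 3 = 0, so n = -3.

-3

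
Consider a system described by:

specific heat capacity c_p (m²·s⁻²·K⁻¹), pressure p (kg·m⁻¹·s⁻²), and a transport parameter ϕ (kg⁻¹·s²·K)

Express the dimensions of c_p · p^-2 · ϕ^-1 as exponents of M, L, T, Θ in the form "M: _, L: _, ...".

M: -1, L: 4, T: 0, Θ: -2

Collect each base-dimension exponent across the product:
  M: (0) − 2·(1) − (-1) = -1
  L: (2) − 2·(-1) − (0) = 4
  T: (-2) − 2·(-2) − (2) = 0
  Θ: (-1) − 2·(0) − (1) = -2
So the dimensions are [M⁻¹ L⁴ Θ⁻²].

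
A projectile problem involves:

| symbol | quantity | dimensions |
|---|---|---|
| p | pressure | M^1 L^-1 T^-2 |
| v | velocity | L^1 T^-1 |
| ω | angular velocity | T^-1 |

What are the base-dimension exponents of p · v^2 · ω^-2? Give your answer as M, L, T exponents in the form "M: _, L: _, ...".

M: 1, L: 1, T: -2

Collect each base-dimension exponent across the product:
  M: (1) + 2·(0) − 2·(0) = 1
  L: (-1) + 2·(1) − 2·(0) = 1
  T: (-2) + 2·(-1) − 2·(-1) = -2
So the dimensions are [M L T⁻²].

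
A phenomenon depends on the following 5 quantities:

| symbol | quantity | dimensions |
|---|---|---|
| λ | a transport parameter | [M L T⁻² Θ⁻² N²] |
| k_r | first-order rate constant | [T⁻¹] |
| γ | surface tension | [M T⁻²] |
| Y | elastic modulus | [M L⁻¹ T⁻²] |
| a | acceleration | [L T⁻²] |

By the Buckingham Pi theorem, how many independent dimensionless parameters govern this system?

1

There are 5 variables and 5 base dimensions (M, L, T, Θ, N).
The dimension matrix has rank 4 (less than 5: the dimension vectors are linearly dependent).
Independent dimensionless groups: 5 − 4 = 1.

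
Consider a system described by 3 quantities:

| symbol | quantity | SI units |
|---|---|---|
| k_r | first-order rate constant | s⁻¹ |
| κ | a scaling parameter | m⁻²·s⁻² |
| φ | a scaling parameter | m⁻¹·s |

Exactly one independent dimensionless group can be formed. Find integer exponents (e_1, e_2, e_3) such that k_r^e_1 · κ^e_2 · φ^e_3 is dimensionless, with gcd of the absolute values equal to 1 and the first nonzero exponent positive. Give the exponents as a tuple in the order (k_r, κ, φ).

L: e_1·(0) + e_2·(-2) + e_3·(-1) = 0
T: e_1·(-1) + e_2·(-2) + e_3·(1) = 0
Solving this homogeneous linear system for the smallest-integer solution (first nonzero entry positive) gives (4, -1, 2).

(4, -1, 2)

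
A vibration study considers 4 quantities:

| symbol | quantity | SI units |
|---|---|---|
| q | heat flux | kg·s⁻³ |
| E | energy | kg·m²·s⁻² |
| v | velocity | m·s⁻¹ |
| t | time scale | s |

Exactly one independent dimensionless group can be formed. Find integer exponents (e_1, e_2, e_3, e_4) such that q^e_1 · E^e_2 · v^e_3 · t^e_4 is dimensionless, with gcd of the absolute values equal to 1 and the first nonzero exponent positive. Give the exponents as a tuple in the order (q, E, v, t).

(1, -1, 2, 3)

M: e_1·(1) + e_2·(1) + e_3·(0) + e_4·(0) = 0
L: e_1·(0) + e_2·(2) + e_3·(1) + e_4·(0) = 0
T: e_1·(-3) + e_2·(-2) + e_3·(-1) + e_4·(1) = 0
Solving this homogeneous linear system for the smallest-integer solution (first nonzero entry positive) gives (1, -1, 2, 3).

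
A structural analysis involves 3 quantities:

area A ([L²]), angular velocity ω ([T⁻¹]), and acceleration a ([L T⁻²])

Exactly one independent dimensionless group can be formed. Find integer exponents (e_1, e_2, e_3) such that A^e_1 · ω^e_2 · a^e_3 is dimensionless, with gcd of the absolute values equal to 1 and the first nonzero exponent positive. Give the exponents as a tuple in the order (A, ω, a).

L: e_1·(2) + e_2·(0) + e_3·(1) = 0
T: e_1·(0) + e_2·(-1) + e_3·(-2) = 0
Solving this homogeneous linear system for the smallest-integer solution (first nonzero entry positive) gives (1, 4, -2).

(1, 4, -2)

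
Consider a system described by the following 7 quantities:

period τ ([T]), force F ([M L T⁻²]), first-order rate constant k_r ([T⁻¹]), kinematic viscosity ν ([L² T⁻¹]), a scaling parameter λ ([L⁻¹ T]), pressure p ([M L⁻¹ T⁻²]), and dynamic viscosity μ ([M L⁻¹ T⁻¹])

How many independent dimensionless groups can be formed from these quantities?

There are 7 variables and 3 base dimensions (M, L, T).
The dimension matrix has rank 3.
Independent dimensionless groups: 7 − 3 = 4.

4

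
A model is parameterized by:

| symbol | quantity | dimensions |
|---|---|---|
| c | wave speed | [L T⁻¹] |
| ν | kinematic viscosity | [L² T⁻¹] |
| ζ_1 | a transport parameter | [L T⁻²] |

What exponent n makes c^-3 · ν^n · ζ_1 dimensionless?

Balance the L exponent: (2)·n from ν, plus −3·(1) + (1) = -2 from the rest, must sum to zero.
2n − 2 = 0, so n = 1.

1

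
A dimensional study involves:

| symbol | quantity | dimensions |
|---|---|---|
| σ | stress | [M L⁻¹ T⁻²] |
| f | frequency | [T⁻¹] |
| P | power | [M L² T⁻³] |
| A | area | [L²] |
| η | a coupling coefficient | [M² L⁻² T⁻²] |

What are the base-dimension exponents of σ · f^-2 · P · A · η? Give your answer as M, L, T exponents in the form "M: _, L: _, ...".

Collect each base-dimension exponent across the product:
  M: (1) − 2·(0) + (1) + (0) + (2) = 4
  L: (-1) − 2·(0) + (2) + (2) + (-2) = 1
  T: (-2) − 2·(-1) + (-3) + (0) + (-2) = -5
So the dimensions are [M⁴ L T⁻⁵].

M: 4, L: 1, T: -5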